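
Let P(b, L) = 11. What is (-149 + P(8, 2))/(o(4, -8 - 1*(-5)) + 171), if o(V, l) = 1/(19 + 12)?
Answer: -2139/2651 ≈ -0.80687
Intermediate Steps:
o(V, l) = 1/31
(-149 + P(8, 2))/(o(4, -8 - 1*(-5)) + 171) = (-149 + 11)/(1/31 + 171) = -138/5302/31 = -138*31/5302 = -2139/2651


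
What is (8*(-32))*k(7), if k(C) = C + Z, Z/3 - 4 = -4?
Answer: -1792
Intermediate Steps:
Z = 0 (Z = 12 + 3*(-4) = 12 - 12 = 0)
k(C) = C (k(C) = C + 0 = C)
(8*(-32))*k(7) = (8*(-32))*7 = -256*7 = -1792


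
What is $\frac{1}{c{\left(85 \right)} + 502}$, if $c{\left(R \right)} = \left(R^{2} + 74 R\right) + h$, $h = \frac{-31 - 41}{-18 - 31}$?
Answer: $\frac{49}{686905} \approx 7.1334 \cdot 10^{-5}$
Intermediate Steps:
$h = \frac{72}{49}$ ($h = - \frac{72}{-49} = \left(-72\right) \left(- \frac{1}{49}\right) = \frac{72}{49} \approx 1.4694$)
$c{\left(R \right)} = \frac{72}{49} + R^{2} + 74 R$ ($c{\left(R \right)} = \left(R^{2} + 74 R\right) + \frac{72}{49} = \frac{72}{49} + R^{2} + 74 R$)
$\frac{1}{c{\left(85 \right)} + 502} = \frac{1}{\left(\frac{72}{49} + 85^{2} + 74 \cdot 85\right) + 502} = \frac{1}{\left(\frac{72}{49} + 7225 + 6290\right) + 502} = \frac{1}{\frac{662307}{49} + 502} = \frac{1}{\frac{686905}{49}} = \frac{49}{686905}$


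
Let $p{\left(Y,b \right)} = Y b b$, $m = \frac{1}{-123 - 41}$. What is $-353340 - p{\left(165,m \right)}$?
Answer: $- \frac{9503432805}{26896} \approx -3.5334 \cdot 10^{5}$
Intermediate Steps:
$m = - \frac{1}{164}$ ($m = \frac{1}{-164} = - \frac{1}{164} \approx -0.0060976$)
$p{\left(Y,b \right)} = Y b^{2}$
$-353340 - p{\left(165,m \right)} = -353340 - 165 \left(- \frac{1}{164}\right)^{2} = -353340 - 165 \cdot \frac{1}{26896} = -353340 - \frac{165}{26896} = - \frac{9503432805}{26896}$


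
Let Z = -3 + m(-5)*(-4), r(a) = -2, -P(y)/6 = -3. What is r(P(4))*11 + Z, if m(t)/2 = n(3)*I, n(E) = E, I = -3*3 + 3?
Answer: 119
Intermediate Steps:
P(y) = 18 (P(y) = -6*(-3) = 18)
I = -6 (I = -9 + 3 = -6)
m(t) = -36 (m(t) = 2*(3*(-6)) = 2*(-18) = -36)
Z = 141 (Z = -3 - 36*(-4) = -3 + 144 = 141)
r(P(4))*11 + Z = -2*11 + 141 = -22 + 141 = 119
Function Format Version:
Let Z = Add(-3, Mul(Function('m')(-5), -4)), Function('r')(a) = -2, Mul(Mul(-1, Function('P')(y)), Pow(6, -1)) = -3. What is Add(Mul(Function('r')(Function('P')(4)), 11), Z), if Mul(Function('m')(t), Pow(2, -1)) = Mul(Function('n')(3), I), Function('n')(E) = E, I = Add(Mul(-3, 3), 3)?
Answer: 119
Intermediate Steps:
Function('P')(y) = 18 (Function('P')(y) = Mul(-6, -3) = 18)
I = -6 (I = Add(-9, 3) = -6)
Function('m')(t) = -36 (Function('m')(t) = Mul(2, Mul(3, -6)) = Mul(2, -18) = -36)
Z = 141 (Z = Add(-3, Mul(-36, -4)) = Add(-3, 144) = 141)
Add(Mul(Function('r')(Function('P')(4)), 11), Z) = Add(Mul(-2, 11), 141) = Add(-22, 141) = 119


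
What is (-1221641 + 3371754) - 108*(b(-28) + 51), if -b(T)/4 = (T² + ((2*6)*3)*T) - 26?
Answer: 2036605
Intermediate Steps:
b(T) = 104 - 144*T - 4*T² (b(T) = -4*((T² + ((2*6)*3)*T) - 26) = -4*((T² + (12*3)*T) - 26) = -4*((T² + 36*T) - 26) = -4*(-26 + T² + 36*T) = 104 - 144*T - 4*T²)
(-1221641 + 3371754) - 108*(b(-28) + 51) = (-1221641 + 3371754) - 108*((104 - 144*(-28) - 4*(-28)²) + 51) = 2150113 - 108*((104 + 4032 - 4*784) + 51) = 2150113 - 108*((104 + 4032 - 3136) + 51) = 2150113 - 108*(1000 + 51) = 2150113 - 108*1051 = 2150113 - 113508 = 2036605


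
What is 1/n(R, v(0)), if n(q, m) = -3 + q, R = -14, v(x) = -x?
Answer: -1/17 ≈ -0.058824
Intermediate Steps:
1/n(R, v(0)) = 1/(-3 - 14) = 1/(-17) = -1/17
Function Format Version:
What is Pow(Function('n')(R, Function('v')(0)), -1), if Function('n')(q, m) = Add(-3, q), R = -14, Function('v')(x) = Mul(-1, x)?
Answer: Rational(-1, 17) ≈ -0.058824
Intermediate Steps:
Pow(Function('n')(R, Function('v')(0)), -1) = Pow(Add(-3, -14), -1) = Pow(-17, -1) = Rational(-1, 17)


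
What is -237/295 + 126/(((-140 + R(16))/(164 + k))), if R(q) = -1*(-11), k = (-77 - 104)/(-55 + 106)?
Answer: -33969037/215645 ≈ -157.52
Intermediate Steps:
k = -181/51 ≈ -3.5490
R(q) = 11
-237/295 + 126/(((-140 + R(16))/(164 + k))) = -237/295 + 126/(((-140 + 11)/(164 - 181/51))) = -237*1/295 + 126/((-129/8183/51)) = -237/295 + 126/((-129*51/8183)) = -237/295 + 126/(-6579/8183) = -237/295 + 126*(-8183/6579) = -237/295 - 114562/731 = -33969037/215645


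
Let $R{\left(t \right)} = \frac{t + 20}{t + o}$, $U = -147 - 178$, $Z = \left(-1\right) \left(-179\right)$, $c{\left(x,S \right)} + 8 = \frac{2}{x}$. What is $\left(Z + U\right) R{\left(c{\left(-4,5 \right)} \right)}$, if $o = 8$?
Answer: $3358$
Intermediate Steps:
$c{\left(x,S \right)} = -8 + \frac{2}{x}$
$Z = 179$
$U = -325$ ($U = -147 - 178 = -325$)
$R{\left(t \right)} = \frac{20 + t}{8 + t}$ ($R{\left(t \right)} = \frac{t + 20}{t + 8} = \frac{20 + t}{8 + t}$)
$\left(Z + U\right) R{\left(c{\left(-4,5 \right)} \right)} = \left(179 - 325\right) \frac{20 - \left(8 - \frac{2}{-4}\right)}{8 - \left(8 - \frac{2}{-4}\right)} = - 146 \frac{20 + \left(-8 + 2 \left(- \frac{1}{4}\right)\right)}{8 + \left(-8 + 2 \left(- \frac{1}{4}\right)\right)} = - 146 \frac{20 - \frac{17}{2}}{8 - \frac{17}{2}} = - 146 \frac{1}{- \frac{1}{2}} \cdot \frac{23}{2} = - 146 \left(\left(-2\right) \frac{23}{2}\right) = \left(-146\right) \left(-23\right) = 3358$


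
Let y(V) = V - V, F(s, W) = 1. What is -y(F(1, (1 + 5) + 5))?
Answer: 0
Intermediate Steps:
y(V) = 0
-y(F(1, (1 + 5) + 5)) = -1*0 = 0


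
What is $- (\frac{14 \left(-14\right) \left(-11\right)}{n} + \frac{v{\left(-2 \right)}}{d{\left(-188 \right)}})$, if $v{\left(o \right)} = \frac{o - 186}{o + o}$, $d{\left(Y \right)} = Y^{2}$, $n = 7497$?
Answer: $- \frac{33241}{115056} \approx -0.28891$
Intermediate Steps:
$v{\left(o \right)} = \frac{-186 + o}{2 o}$
$- (\frac{14 \left(-14\right) \left(-11\right)}{n} + \frac{v{\left(-2 \right)}}{d{\left(-188 \right)}}) = - (\frac{14 \left(-14\right) \left(-11\right)}{7497} + \frac{\frac{1}{2} \frac{1}{-2} \left(-186 - 2\right)}{\left(-188\right)^{2}}) = - (\left(-196\right) \left(-11\right) \frac{1}{7497} + \frac{\frac{1}{2} \left(- \frac{1}{2}\right) \left(-188\right)}{35344}) = - (2156 \cdot \frac{1}{7497} + 47 \cdot \frac{1}{35344}) = - (\frac{44}{153} + \frac{1}{752}) = \left(-1\right) \frac{33241}{115056} = - \frac{33241}{115056}$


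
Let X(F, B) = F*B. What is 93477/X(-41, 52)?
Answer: -93477/2132 ≈ -43.845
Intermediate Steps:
X(F, B) = B*F
93477/X(-41, 52) = 93477/((52*(-41))) = 93477/(-2132) = 93477*(-1/2132) = -93477/2132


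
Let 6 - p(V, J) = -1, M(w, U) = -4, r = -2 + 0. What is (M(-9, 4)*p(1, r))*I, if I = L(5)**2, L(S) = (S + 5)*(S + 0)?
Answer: -70000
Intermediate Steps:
r = -2
L(S) = S*(5 + S) (L(S) = (5 + S)*S = S*(5 + S))
p(V, J) = 7 (p(V, J) = 6 - 1*(-1) = 6 + 1 = 7)
I = 2500 (I = (5*(5 + 5))**2 = (5*10)**2 = 50**2 = 2500)
(M(-9, 4)*p(1, r))*I = -4*7*2500 = -28*2500 = -70000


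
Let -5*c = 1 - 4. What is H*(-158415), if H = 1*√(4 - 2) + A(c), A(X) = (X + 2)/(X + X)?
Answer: -686465/2 - 158415*√2 ≈ -5.6727e+5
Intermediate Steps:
c = ⅗ (c = -(1 - 4)/5 = -⅕*(-3) = ⅗ ≈ 0.60000)
A(X) = (2 + X)/(2*X) (A(X) = (2 + X)/((2*X)) = (2 + X)*(1/(2*X)) = (2 + X)/(2*X))
H = 13/6 + √2 (H = 1*√(4 - 2) + (2 + ⅗)/(2*(⅗)) = 1*√2 + (½)*(5/3)*(13/5) = √2 + 13/6 = 13/6 + √2 ≈ 3.5809)
H*(-158415) = (13/6 + √2)*(-158415) = -686465/2 - 158415*√2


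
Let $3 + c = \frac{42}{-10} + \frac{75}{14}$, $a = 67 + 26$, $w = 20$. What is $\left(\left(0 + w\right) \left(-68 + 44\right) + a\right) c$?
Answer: $\frac{49923}{70} \approx 713.19$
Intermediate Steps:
$a = 93$
$c = - \frac{129}{70}$ ($c = -3 + \left(\frac{42}{-10} + \frac{75}{14}\right) = -3 + \left(42 \left(- \frac{1}{10}\right) + 75 \cdot \frac{1}{14}\right) = -3 + \left(- \frac{21}{5} + \frac{75}{14}\right) = -3 + \frac{81}{70} = - \frac{129}{70} \approx -1.8429$)
$\left(\left(0 + w\right) \left(-68 + 44\right) + a\right) c = \left(\left(0 + 20\right) \left(-68 + 44\right) + 93\right) \left(- \frac{129}{70}\right) = \left(20 \left(-24\right) + 93\right) \left(- \frac{129}{70}\right) = \left(-480 + 93\right) \left(- \frac{129}{70}\right) = \left(-387\right) \left(- \frac{129}{70}\right) = \frac{49923}{70}$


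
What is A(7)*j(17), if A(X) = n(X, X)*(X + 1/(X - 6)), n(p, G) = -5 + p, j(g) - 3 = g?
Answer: 320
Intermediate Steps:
j(g) = 3 + g
A(X) = (-5 + X)*(X + 1/(-6 + X)) (A(X) = (-5 + X)*(X + 1/(X - 6)) = (-5 + X)*(X + 1/(-6 + X)))
A(7)*j(17) = ((-5 + 7)*(1 + 7**2 - 6*7)/(-6 + 7))*(3 + 17) = (2*(1 + 49 - 42)/1)*20 = (1*2*8)*20 = 16*20 = 320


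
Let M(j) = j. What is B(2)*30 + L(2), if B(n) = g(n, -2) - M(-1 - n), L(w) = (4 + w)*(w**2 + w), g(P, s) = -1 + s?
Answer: 36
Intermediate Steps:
L(w) = (4 + w)*(w + w**2)
B(n) = -2 + n (B(n) = (-1 - 2) - (-1 - n) = -3 + (1 + n) = -2 + n)
B(2)*30 + L(2) = (-2 + 2)*30 + 2*(4 + 2**2 + 5*2) = 0*30 + 2*(4 + 4 + 10) = 0 + 2*18 = 0 + 36 = 36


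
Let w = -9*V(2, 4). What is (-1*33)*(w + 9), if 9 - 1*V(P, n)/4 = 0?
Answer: 10395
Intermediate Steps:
V(P, n) = 36 (V(P, n) = 36 - 4*0 = 36 + 0 = 36)
w = -324 (w = -9*36 = -324)
(-1*33)*(w + 9) = (-1*33)*(-324 + 9) = -33*(-315) = 10395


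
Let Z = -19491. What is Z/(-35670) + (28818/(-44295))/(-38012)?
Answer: 18232685719/33366144851 ≈ 0.54644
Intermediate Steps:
Z/(-35670) + (28818/(-44295))/(-38012) = -19491/(-35670) + (28818/(-44295))/(-38012) = -19491*(-1/35670) + (28818*(-1/44295))*(-1/38012) = 6497/11890 - 9606/14765*(-1/38012) = 6497/11890 + 4803/280623590 = 18232685719/33366144851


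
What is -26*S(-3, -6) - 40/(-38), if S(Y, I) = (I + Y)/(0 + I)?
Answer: -721/19 ≈ -37.947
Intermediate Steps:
S(Y, I) = (I + Y)/I
-26*S(-3, -6) - 40/(-38) = -26*(-6 - 3)/(-6) - 40/(-38) = -(-13)*(-9)/3 - 40*(-1/38) = -26*3/2 + 20/19 = -39 + 20/19 = -721/19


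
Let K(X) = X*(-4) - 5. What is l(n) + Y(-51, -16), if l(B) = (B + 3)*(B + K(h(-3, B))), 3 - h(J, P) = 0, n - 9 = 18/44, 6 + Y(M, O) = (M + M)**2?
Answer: 4987041/484 ≈ 10304.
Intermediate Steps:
Y(M, O) = -6 + 4*M**2 (Y(M, O) = -6 + (M + M)**2 = -6 + (2*M)**2 = -6 + 4*M**2)
n = 207/22 (n = 9 + 18/44 = 9 + 18*(1/44) = 9 + 9/22 = 207/22 ≈ 9.4091)
h(J, P) = 3 (h(J, P) = 3 - 1*0 = 3 + 0 = 3)
K(X) = -5 - 4*X (K(X) = -4*X - 5 = -5 - 4*X)
l(B) = (-17 + B)*(3 + B) (l(B) = (B + 3)*(B + (-5 - 4*3)) = (3 + B)*(B + (-5 - 12)) = (3 + B)*(B - 17) = (3 + B)*(-17 + B) = (-17 + B)*(3 + B))
l(n) + Y(-51, -16) = (-51 + (207/22)**2 - 14*207/22) + (-6 + 4*(-51)**2) = (-51 + 42849/484 - 1449/11) + (-6 + 4*2601) = -45591/484 + (-6 + 10404) = -45591/484 + 10398 = 4987041/484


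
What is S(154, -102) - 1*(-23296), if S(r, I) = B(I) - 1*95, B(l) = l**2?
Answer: 33605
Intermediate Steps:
S(r, I) = -95 + I**2 (S(r, I) = I**2 - 1*95 = I**2 - 95 = -95 + I**2)
S(154, -102) - 1*(-23296) = (-95 + (-102)**2) - 1*(-23296) = (-95 + 10404) + 23296 = 10309 + 23296 = 33605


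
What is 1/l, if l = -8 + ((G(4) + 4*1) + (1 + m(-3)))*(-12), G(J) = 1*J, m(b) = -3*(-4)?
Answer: -1/260 ≈ -0.0038462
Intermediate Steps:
m(b) = 12
G(J) = J
l = -260 (l = -8 + ((4 + 4*1) + (1 + 12))*(-12) = -8 + ((4 + 4) + 13)*(-12) = -8 + (8 + 13)*(-12) = -8 + 21*(-12) = -8 - 252 = -260)
1/l = 1/(-260) = -1/260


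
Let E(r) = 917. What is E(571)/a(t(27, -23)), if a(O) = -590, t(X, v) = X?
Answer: -917/590 ≈ -1.5542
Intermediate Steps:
E(571)/a(t(27, -23)) = 917/(-590) = 917*(-1/590) = -917/590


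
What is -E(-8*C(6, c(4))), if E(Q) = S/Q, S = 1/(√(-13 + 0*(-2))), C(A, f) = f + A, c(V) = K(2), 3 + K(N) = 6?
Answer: -I*√13/936 ≈ -0.0038521*I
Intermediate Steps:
K(N) = 3 (K(N) = -3 + 6 = 3)
c(V) = 3
C(A, f) = A + f
S = -I*√13/13 (S = 1/(√(-13 + 0)) = 1/(√(-13)) = 1/(I*√13) = -I*√13/13 ≈ -0.27735*I)
E(Q) = -I*√13/(13*Q) (E(Q) = (-I*√13/13)/Q = -I*√13/(13*Q))
-E(-8*C(6, c(4))) = -(-1)*I*√13/(13*((-8*(6 + 3)))) = -(-1)*I*√13/(13*((-8*9))) = -(-1)*I*√13/(13*(-72)) = -(-1)*I*√13*(-1)/(13*72) = -I*√13/936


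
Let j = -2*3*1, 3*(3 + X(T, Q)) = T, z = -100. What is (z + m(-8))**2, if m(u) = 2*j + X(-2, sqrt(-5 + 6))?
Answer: 120409/9 ≈ 13379.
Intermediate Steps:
X(T, Q) = -3 + T/3
j = -6 (j = -6*1 = -6)
m(u) = -47/3 (m(u) = 2*(-6) + (-3 + (1/3)*(-2)) = -12 + (-3 - 2/3) = -12 - 11/3 = -47/3)
(z + m(-8))**2 = (-100 - 47/3)**2 = (-347/3)**2 = 120409/9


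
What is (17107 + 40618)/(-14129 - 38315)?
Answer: -57725/52444 ≈ -1.1007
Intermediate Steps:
(17107 + 40618)/(-14129 - 38315) = 57725/(-52444) = 57725*(-1/52444) = -57725/52444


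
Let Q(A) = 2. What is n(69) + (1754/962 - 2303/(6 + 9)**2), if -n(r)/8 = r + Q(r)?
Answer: -62382218/108225 ≈ -576.41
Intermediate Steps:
n(r) = -16 - 8*r (n(r) = -8*(r + 2) = -8*(2 + r) = -16 - 8*r)
n(69) + (1754/962 - 2303/(6 + 9)**2) = (-16 - 8*69) + (1754/962 - 2303/(6 + 9)**2) = (-16 - 552) + (1754*(1/962) - 2303/(15**2)) = -568 + (877/481 - 2303/225) = -568 - 910418/108225 = -62382218/108225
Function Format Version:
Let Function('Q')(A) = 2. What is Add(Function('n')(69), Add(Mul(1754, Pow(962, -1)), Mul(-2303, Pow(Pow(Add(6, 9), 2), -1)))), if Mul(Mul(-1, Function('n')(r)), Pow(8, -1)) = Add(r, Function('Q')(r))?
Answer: Rational(-62382218, 108225) ≈ -576.41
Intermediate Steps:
Function('n')(r) = Add(-16, Mul(-8, r)) (Function('n')(r) = Mul(-8, Add(r, 2)) = Mul(-8, Add(2, r)) = Add(-16, Mul(-8, r)))
Add(Function('n')(69), Add(Mul(1754, Pow(962, -1)), Mul(-2303, Pow(Pow(Add(6, 9), 2), -1)))) = Add(Add(-16, Mul(-8, 69)), Add(Mul(1754, Pow(962, -1)), Mul(-2303, Pow(Pow(Add(6, 9), 2), -1)))) = Add(Add(-16, -552), Add(Mul(1754, Rational(1, 962)), Mul(-2303, Pow(Pow(15, 2), -1)))) = Add(-568, Add(Rational(877, 481), Mul(-2303, Pow(225, -1)))) = Add(-568, Add(Rational(877, 481), Mul(-2303, Rational(1, 225)))) = Add(-568, Add(Rational(877, 481), Rational(-2303, 225))) = Add(-568, Rational(-910418, 108225)) = Rational(-62382218, 108225)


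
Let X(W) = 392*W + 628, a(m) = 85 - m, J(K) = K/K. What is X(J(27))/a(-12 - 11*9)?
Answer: 255/49 ≈ 5.2041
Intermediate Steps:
J(K) = 1
X(W) = 628 + 392*W
X(J(27))/a(-12 - 11*9) = (628 + 392*1)/(85 - (-12 - 11*9)) = (628 + 392)/(85 - (-12 - 99)) = 1020/(85 - 1*(-111)) = 1020/(85 + 111) = 1020/196 = 1020*(1/196) = 255/49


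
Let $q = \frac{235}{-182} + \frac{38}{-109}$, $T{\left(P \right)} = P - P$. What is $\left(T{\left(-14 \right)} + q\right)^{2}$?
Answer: $\frac{1058265961}{393546244} \approx 2.6891$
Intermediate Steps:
$T{\left(P \right)} = 0$
$q = - \frac{32531}{19838}$ ($q = 235 \left(- \frac{1}{182}\right) + 38 \left(- \frac{1}{109}\right) = - \frac{235}{182} - \frac{38}{109} = - \frac{32531}{19838} \approx -1.6398$)
$\left(T{\left(-14 \right)} + q\right)^{2} = \left(0 - \frac{32531}{19838}\right)^{2} = \left(- \frac{32531}{19838}\right)^{2} = \frac{1058265961}{393546244}$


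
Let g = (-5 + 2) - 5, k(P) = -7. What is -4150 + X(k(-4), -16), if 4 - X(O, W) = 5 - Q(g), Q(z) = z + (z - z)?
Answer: -4159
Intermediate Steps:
g = -8 (g = -3 - 5 = -8)
Q(z) = z (Q(z) = z + 0 = z)
X(O, W) = -9 (X(O, W) = 4 - (5 - 1*(-8)) = 4 - (5 + 8) = 4 - 1*13 = 4 - 13 = -9)
-4150 + X(k(-4), -16) = -4150 - 9 = -4159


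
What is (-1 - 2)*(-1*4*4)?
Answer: 48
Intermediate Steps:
(-1 - 2)*(-1*4*4) = -(-12)*4 = -3*(-16) = 48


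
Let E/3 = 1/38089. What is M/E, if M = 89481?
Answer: 1136080603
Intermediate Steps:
E = 3/38089 ≈ 7.8763e-5
M/E = 89481/(3/38089) = 89481*(38089/3) = 1136080603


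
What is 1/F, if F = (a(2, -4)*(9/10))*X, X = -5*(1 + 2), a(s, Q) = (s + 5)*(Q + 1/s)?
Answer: 4/1323 ≈ 0.0030234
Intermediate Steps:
a(s, Q) = (5 + s)*(Q + 1/s)
X = -15 (X = -5*3 = -15)
F = 1323/4 (F = ((1 + 5*(-4) + 5/2 - 4*2)*(9/10))*(-15) = ((1 - 20 + 5*(1/2) - 8)*(9*(1/10)))*(-15) = ((1 - 20 + 5/2 - 8)*(9/10))*(-15) = -49/2*9/10*(-15) = -441/20*(-15) = 1323/4 ≈ 330.75)
1/F = 1/(1323/4) = 4/1323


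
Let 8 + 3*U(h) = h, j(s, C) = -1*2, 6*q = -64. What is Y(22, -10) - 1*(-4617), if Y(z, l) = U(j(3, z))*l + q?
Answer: 13919/3 ≈ 4639.7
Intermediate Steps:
q = -32/3 (q = (⅙)*(-64) = -32/3 ≈ -10.667)
j(s, C) = -2
U(h) = -8/3 + h/3
Y(z, l) = -32/3 - 10*l/3 (Y(z, l) = (-8/3 + (⅓)*(-2))*l - 32/3 = (-8/3 - ⅔)*l - 32/3 = -10*l/3 - 32/3 = -32/3 - 10*l/3)
Y(22, -10) - 1*(-4617) = (-32/3 - 10/3*(-10)) - 1*(-4617) = (-32/3 + 100/3) + 4617 = 68/3 + 4617 = 13919/3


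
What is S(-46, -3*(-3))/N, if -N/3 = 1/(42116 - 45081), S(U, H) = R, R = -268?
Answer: -794620/3 ≈ -2.6487e+5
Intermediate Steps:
S(U, H) = -268
N = 3/2965 (N = -3/(42116 - 45081) = -3/(-2965) = -3*(-1/2965) = 3/2965 ≈ 0.0010118)
S(-46, -3*(-3))/N = -268/3/2965 = -268*2965/3 = -794620/3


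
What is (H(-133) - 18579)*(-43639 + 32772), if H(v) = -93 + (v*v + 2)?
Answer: 10660527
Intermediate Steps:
H(v) = -91 + v**2 (H(v) = -93 + (v**2 + 2) = -93 + (2 + v**2) = -91 + v**2)
(H(-133) - 18579)*(-43639 + 32772) = ((-91 + (-133)**2) - 18579)*(-43639 + 32772) = ((-91 + 17689) - 18579)*(-10867) = (17598 - 18579)*(-10867) = -981*(-10867) = 10660527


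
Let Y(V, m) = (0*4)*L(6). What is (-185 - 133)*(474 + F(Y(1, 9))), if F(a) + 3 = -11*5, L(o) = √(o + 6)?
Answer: -132288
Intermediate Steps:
L(o) = √(6 + o)
Y(V, m) = 0 (Y(V, m) = (0*4)*√(6 + 6) = 0*√12 = 0*(2*√3) = 0)
F(a) = -58 (F(a) = -3 - 11*5 = -3 - 55 = -58)
(-185 - 133)*(474 + F(Y(1, 9))) = (-185 - 133)*(474 - 58) = -318*416 = -132288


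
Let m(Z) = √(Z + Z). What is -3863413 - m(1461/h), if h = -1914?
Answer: -3863413 - I*√155353/319 ≈ -3.8634e+6 - 1.2356*I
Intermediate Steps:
m(Z) = √2*√Z (m(Z) = √(2*Z) = √2*√Z)
-3863413 - m(1461/h) = -3863413 - √2*√(1461/(-1914)) = -3863413 - √2*√(1461*(-1/1914)) = -3863413 - √2*√(-487/638) = -3863413 - √2*I*√310706/638 = -3863413 - I*√155353/319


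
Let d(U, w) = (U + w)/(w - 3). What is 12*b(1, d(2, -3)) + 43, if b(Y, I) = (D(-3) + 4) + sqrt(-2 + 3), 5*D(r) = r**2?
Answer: 623/5 ≈ 124.60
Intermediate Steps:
d(U, w) = (U + w)/(-3 + w)
D(r) = r**2/5
b(Y, I) = 34/5 (b(Y, I) = ((1/5)*(-3)**2 + 4) + sqrt(-2 + 3) = ((1/5)*9 + 4) + sqrt(1) = (9/5 + 4) + 1 = 29/5 + 1 = 34/5)
12*b(1, d(2, -3)) + 43 = 12*(34/5) + 43 = 408/5 + 43 = 623/5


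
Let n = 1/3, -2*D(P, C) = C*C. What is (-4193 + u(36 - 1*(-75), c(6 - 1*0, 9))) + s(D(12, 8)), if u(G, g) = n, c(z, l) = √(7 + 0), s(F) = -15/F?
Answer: -402451/96 ≈ -4192.2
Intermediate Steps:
D(P, C) = -C²/2 (D(P, C) = -C*C/2 = -C²/2)
c(z, l) = √7
n = ⅓ ≈ 0.33333
u(G, g) = ⅓
(-4193 + u(36 - 1*(-75), c(6 - 1*0, 9))) + s(D(12, 8)) = (-4193 + ⅓) - 15/((-½*8²)) = -12578/3 - 15/((-½*64)) = -12578/3 - 15/(-32) = -12578/3 - 15*(-1/32) = -12578/3 + 15/32 = -402451/96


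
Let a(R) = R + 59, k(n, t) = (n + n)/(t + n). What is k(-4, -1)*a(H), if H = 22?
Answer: 648/5 ≈ 129.60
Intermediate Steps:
k(n, t) = 2*n/(n + t) (k(n, t) = (2*n)/(n + t) = 2*n/(n + t))
a(R) = 59 + R
k(-4, -1)*a(H) = (2*(-4)/(-4 - 1))*(59 + 22) = (2*(-4)/(-5))*81 = (2*(-4)*(-1/5))*81 = (8/5)*81 = 648/5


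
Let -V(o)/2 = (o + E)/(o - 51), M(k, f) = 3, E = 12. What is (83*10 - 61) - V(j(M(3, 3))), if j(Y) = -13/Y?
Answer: 63804/83 ≈ 768.72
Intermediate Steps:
V(o) = -2*(12 + o)/(-51 + o) (V(o) = -2*(o + 12)/(o - 51) = -2*(12 + o)/(-51 + o))
(83*10 - 61) - V(j(M(3, 3))) = (83*10 - 61) - 2*(-12 - (-13)/3)/(-51 - 13/3) = (830 - 61) - 2*(-12 - (-13)/3)/(-51 - 13*1/3) = 769 - 2*(-12 - 1*(-13/3))/(-51 - 13/3) = 769 - 2*(-12 + 13/3)/(-166/3) = 769 - 2*(-3)*(-23)/(166*3) = 769 - 1*23/83 = 769 - 23/83 = 63804/83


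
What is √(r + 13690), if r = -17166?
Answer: 2*I*√869 ≈ 58.958*I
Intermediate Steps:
√(r + 13690) = √(-17166 + 13690) = √(-3476) = 2*I*√869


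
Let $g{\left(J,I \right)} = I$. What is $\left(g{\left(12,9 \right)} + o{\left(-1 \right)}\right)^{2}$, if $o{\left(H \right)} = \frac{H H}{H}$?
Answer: $64$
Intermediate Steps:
$o{\left(H \right)} = H$ ($o{\left(H \right)} = \frac{H^{2}}{H} = H$)
$\left(g{\left(12,9 \right)} + o{\left(-1 \right)}\right)^{2} = \left(9 - 1\right)^{2} = 8^{2} = 64$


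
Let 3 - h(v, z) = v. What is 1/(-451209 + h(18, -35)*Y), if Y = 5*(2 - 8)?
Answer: -1/450759 ≈ -2.2185e-6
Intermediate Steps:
Y = -30 (Y = 5*(-6) = -30)
h(v, z) = 3 - v
1/(-451209 + h(18, -35)*Y) = 1/(-451209 + (3 - 1*18)*(-30)) = 1/(-451209 + (3 - 18)*(-30)) = 1/(-451209 - 15*(-30)) = 1/(-451209 + 450) = 1/(-450759) = -1/450759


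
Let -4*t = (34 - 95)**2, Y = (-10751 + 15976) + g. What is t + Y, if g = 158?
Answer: 17811/4 ≈ 4452.8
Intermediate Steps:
Y = 5383 (Y = (-10751 + 15976) + 158 = 5225 + 158 = 5383)
t = -3721/4 (t = -(34 - 95)**2/4 = -1/4*(-61)**2 = -1/4*3721 = -3721/4 ≈ -930.25)
t + Y = -3721/4 + 5383 = 17811/4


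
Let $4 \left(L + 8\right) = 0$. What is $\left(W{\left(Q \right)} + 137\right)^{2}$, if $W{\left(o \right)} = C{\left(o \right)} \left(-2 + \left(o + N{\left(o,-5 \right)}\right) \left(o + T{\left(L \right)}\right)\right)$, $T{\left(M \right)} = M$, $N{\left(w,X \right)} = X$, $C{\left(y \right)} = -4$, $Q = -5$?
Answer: $140625$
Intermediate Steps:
$L = -8$ ($L = -8 + \frac{1}{4} \cdot 0 = -8 + 0 = -8$)
$W{\left(o \right)} = 8 - 4 \left(-8 + o\right) \left(-5 + o\right)$ ($W{\left(o \right)} = - 4 \left(-2 + \left(o - 5\right) \left(o - 8\right)\right) = - 4 \left(-2 + \left(-5 + o\right) \left(-8 + o\right)\right) = - 4 \left(-2 + \left(-8 + o\right) \left(-5 + o\right)\right) = 8 - 4 \left(-8 + o\right) \left(-5 + o\right)$)
$\left(W{\left(Q \right)} + 137\right)^{2} = \left(\left(-152 - 4 \left(-5\right)^{2} + 52 \left(-5\right)\right) + 137\right)^{2} = \left(\left(-152 - 100 - 260\right) + 137\right)^{2} = \left(-512 + 137\right)^{2} = \left(-375\right)^{2} = 140625$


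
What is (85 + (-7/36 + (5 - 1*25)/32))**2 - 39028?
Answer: -165585431/5184 ≈ -31942.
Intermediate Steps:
(85 + (-7/36 + (5 - 1*25)/32))**2 - 39028 = (85 + (-7*1/36 + (5 - 25)*(1/32)))**2 - 39028 = (85 + (-7/36 - 20*1/32))**2 - 39028 = (85 + (-7/36 - 5/8))**2 - 39028 = (85 - 59/72)**2 - 39028 = (6061/72)**2 - 39028 = 36735721/5184 - 39028 = -165585431/5184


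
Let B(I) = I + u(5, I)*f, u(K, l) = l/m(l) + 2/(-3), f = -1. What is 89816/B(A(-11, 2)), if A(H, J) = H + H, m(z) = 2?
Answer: -269448/31 ≈ -8691.9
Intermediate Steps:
u(K, l) = -⅔ + l/2 (u(K, l) = l/2 + 2/(-3) = l*(½) + 2*(-⅓) = l/2 - ⅔ = -⅔ + l/2)
A(H, J) = 2*H
B(I) = ⅔ + I/2 (B(I) = I + (-⅔ + I/2)*(-1) = I + (⅔ - I/2) = ⅔ + I/2)
89816/B(A(-11, 2)) = 89816/(⅔ + (2*(-11))/2) = 89816/(⅔ + (½)*(-22)) = 89816/(⅔ - 11) = 89816/(-31/3) = 89816*(-3/31) = -269448/31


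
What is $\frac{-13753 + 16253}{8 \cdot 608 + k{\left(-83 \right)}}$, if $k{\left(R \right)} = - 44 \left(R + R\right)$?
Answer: $\frac{625}{3042} \approx 0.20546$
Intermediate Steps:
$k{\left(R \right)} = - 88 R$ ($k{\left(R \right)} = - 44 \cdot 2 R = - 88 R$)
$\frac{-13753 + 16253}{8 \cdot 608 + k{\left(-83 \right)}} = \frac{-13753 + 16253}{8 \cdot 608 - -7304} = \frac{2500}{4864 + 7304} = \frac{2500}{12168} = 2500 \cdot \frac{1}{12168} = \frac{625}{3042}$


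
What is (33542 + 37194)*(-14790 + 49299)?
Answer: 2441028624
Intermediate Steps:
(33542 + 37194)*(-14790 + 49299) = 70736*34509 = 2441028624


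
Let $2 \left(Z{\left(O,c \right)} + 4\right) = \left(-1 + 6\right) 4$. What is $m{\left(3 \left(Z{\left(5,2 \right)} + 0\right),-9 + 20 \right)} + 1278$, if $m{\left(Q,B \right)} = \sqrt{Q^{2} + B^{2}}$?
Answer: $1278 + \sqrt{445} \approx 1299.1$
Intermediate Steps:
$Z{\left(O,c \right)} = 6$ ($Z{\left(O,c \right)} = -4 + \frac{\left(-1 + 6\right) 4}{2} = -4 + \frac{5 \cdot 4}{2} = -4 + \frac{1}{2} \cdot 20 = -4 + 10 = 6$)
$m{\left(Q,B \right)} = \sqrt{B^{2} + Q^{2}}$
$m{\left(3 \left(Z{\left(5,2 \right)} + 0\right),-9 + 20 \right)} + 1278 = \sqrt{\left(-9 + 20\right)^{2} + \left(3 \left(6 + 0\right)\right)^{2}} + 1278 = \sqrt{11^{2} + \left(3 \cdot 6\right)^{2}} + 1278 = \sqrt{121 + 18^{2}} + 1278 = \sqrt{121 + 324} + 1278 = \sqrt{445} + 1278 = 1278 + \sqrt{445}$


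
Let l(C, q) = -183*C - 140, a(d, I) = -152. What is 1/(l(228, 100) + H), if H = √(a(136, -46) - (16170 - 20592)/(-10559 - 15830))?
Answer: -50215868/2102237280477 - 35*I*√714902/4204474560954 ≈ -2.3887e-5 - 7.0385e-9*I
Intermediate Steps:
l(C, q) = -140 - 183*C
H = 35*I*√714902/2399 (H = √(-152 - (16170 - 20592)/(-10559 - 15830)) = √(-152 - (-4422)/(-26389)) = √(-152 - (-4422)*(-1)/26389) = √(-152 - 1*402/2399) = √(-152 - 402/2399) = √(-365050/2399) = 35*I*√714902/2399 ≈ 12.336*I)
1/(l(228, 100) + H) = 1/((-140 - 183*228) + 35*I*√714902/2399) = 1/((-140 - 41724) + 35*I*√714902/2399) = 1/(-41864 + 35*I*√714902/2399)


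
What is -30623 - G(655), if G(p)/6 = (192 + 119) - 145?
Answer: -31619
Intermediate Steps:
G(p) = 996 (G(p) = 6*((192 + 119) - 145) = 6*(311 - 145) = 6*166 = 996)
-30623 - G(655) = -30623 - 1*996 = -30623 - 996 = -31619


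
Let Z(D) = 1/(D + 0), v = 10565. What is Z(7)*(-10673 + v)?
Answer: -108/7 ≈ -15.429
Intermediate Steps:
Z(D) = 1/D
Z(7)*(-10673 + v) = (-10673 + 10565)/7 = (⅐)*(-108) = -108/7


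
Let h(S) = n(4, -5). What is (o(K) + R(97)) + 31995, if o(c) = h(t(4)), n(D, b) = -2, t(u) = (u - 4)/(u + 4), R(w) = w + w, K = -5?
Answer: 32187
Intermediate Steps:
R(w) = 2*w
t(u) = (-4 + u)/(4 + u)
h(S) = -2
o(c) = -2
(o(K) + R(97)) + 31995 = (-2 + 2*97) + 31995 = (-2 + 194) + 31995 = 192 + 31995 = 32187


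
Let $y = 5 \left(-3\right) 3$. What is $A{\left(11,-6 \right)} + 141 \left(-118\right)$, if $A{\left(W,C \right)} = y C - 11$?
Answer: $-16379$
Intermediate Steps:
$y = -45$ ($y = \left(-15\right) 3 = -45$)
$A{\left(W,C \right)} = -11 - 45 C$ ($A{\left(W,C \right)} = - 45 C - 11 = -11 - 45 C$)
$A{\left(11,-6 \right)} + 141 \left(-118\right) = \left(-11 - -270\right) + 141 \left(-118\right) = \left(-11 + 270\right) - 16638 = 259 - 16638 = -16379$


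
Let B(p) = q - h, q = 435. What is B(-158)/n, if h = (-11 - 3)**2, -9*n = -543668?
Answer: 2151/543668 ≈ 0.0039565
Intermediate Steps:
n = 543668/9 (n = -1/9*(-543668) = 543668/9 ≈ 60408.)
h = 196 (h = (-14)**2 = 196)
B(p) = 239 (B(p) = 435 - 1*196 = 435 - 196 = 239)
B(-158)/n = 239/(543668/9) = 239*(9/543668) = 2151/543668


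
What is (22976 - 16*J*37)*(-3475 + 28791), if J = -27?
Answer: 986311360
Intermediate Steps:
(22976 - 16*J*37)*(-3475 + 28791) = (22976 - 16*(-27)*37)*(-3475 + 28791) = (22976 + 432*37)*25316 = (22976 + 15984)*25316 = 38960*25316 = 986311360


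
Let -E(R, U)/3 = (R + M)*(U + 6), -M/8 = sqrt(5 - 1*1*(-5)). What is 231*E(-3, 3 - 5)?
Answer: 8316 + 22176*sqrt(10) ≈ 78443.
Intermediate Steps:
M = -8*sqrt(10) (M = -8*sqrt(5 - 1*1*(-5)) = -8*sqrt(5 - 1*(-5)) = -8*sqrt(5 + 5) = -8*sqrt(10) ≈ -25.298)
E(R, U) = -3*(6 + U)*(R - 8*sqrt(10)) (E(R, U) = -3*(R - 8*sqrt(10))*(U + 6) = -3*(R - 8*sqrt(10))*(6 + U) = -3*(6 + U)*(R - 8*sqrt(10)))
231*E(-3, 3 - 5) = 231*(-18*(-3) + 144*sqrt(10) - 3*(-3)*(3 - 5) + 24*(3 - 5)*sqrt(10)) = 231*(54 + 144*sqrt(10) - 3*(-3)*(-2) + 24*(-2)*sqrt(10)) = 231*(54 + 144*sqrt(10) - 18 - 48*sqrt(10)) = 231*(36 + 96*sqrt(10)) = 8316 + 22176*sqrt(10)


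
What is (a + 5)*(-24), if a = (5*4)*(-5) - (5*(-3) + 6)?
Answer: 2064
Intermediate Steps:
a = -91 (a = 20*(-5) - (-15 + 6) = -100 - 1*(-9) = -100 + 9 = -91)
(a + 5)*(-24) = (-91 + 5)*(-24) = -86*(-24) = 2064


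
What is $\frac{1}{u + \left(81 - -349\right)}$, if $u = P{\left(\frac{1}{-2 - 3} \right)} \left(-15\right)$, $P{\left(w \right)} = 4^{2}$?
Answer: $\frac{1}{190} \approx 0.0052632$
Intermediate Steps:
$P{\left(w \right)} = 16$
$u = -240$ ($u = 16 \left(-15\right) = -240$)
$\frac{1}{u + \left(81 - -349\right)} = \frac{1}{-240 + \left(81 - -349\right)} = \frac{1}{-240 + \left(81 + 349\right)} = \frac{1}{-240 + 430} = \frac{1}{190}$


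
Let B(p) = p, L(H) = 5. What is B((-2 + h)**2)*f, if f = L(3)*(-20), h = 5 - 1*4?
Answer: -100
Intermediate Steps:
h = 1 (h = 5 - 4 = 1)
f = -100 (f = 5*(-20) = -100)
B((-2 + h)**2)*f = (-2 + 1)**2*(-100) = (-1)**2*(-100) = 1*(-100) = -100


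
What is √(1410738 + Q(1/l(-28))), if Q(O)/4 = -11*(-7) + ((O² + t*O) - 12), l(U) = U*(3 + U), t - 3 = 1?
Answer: √172847257801/350 ≈ 1187.9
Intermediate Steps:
t = 4 (t = 3 + 1 = 4)
Q(O) = 260 + 4*O² + 16*O (Q(O) = 4*(-11*(-7) + ((O² + 4*O) - 12)) = 4*(77 + (-12 + O² + 4*O)) = 4*(65 + O² + 4*O) = 260 + 4*O² + 16*O)
√(1410738 + Q(1/l(-28))) = √(1410738 + (260 + 4*(1/(-28*(3 - 28)))² + 16/((-28*(3 - 28))))) = √(1410738 + (260 + 4*(1/(-28*(-25)))² + 16/((-28*(-25))))) = √(1410738 + (260 + 4*(1/700)² + 16/700)) = √(1410738 + (260 + 4*(1/700)² + 16*(1/700))) = √(1410738 + (260 + 4*(1/490000) + 4/175)) = √(1410738 + (260 + 1/122500 + 4/175)) = √(1410738 + 31852801/122500) = √(172847257801/122500) = √172847257801/350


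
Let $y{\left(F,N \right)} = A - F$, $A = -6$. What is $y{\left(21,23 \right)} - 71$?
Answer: $-98$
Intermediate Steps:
$y{\left(F,N \right)} = -6 - F$
$y{\left(21,23 \right)} - 71 = \left(-6 - 21\right) - 71 = -27 - 71 = -98$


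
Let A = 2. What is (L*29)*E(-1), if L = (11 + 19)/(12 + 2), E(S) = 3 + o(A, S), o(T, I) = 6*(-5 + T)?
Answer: -6525/7 ≈ -932.14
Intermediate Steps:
o(T, I) = -30 + 6*T
E(S) = -15 (E(S) = 3 + (-30 + 6*2) = 3 + (-30 + 12) = 3 - 18 = -15)
L = 15/7 (L = 30/14 = 30*(1/14) = 15/7 ≈ 2.1429)
(L*29)*E(-1) = ((15/7)*29)*(-15) = (435/7)*(-15) = -6525/7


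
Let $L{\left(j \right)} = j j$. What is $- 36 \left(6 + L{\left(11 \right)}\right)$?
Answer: $-4572$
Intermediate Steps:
$L{\left(j \right)} = j^{2}$
$- 36 \left(6 + L{\left(11 \right)}\right) = - 36 \left(6 + 11^{2}\right) = - 36 \left(6 + 121\right) = \left(-36\right) 127 = -4572$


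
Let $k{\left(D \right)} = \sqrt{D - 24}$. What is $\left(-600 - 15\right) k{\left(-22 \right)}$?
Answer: $- 615 i \sqrt{46} \approx - 4171.1 i$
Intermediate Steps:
$k{\left(D \right)} = \sqrt{-24 + D}$
$\left(-600 - 15\right) k{\left(-22 \right)} = \left(-600 - 15\right) \sqrt{-24 - 22} = - 615 \sqrt{-46} = - 615 i \sqrt{46}$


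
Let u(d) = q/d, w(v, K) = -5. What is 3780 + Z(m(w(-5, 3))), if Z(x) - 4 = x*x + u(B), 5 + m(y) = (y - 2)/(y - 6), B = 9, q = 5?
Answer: 4142117/1089 ≈ 3803.6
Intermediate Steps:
u(d) = 5/d
m(y) = -5 + (-2 + y)/(-6 + y) (m(y) = -5 + (y - 2)/(y - 6) = -5 + (-2 + y)/(-6 + y))
Z(x) = 41/9 + x**2 (Z(x) = 4 + (x*x + 5/9) = 4 + (x**2 + 5*(1/9)) = 4 + (x**2 + 5/9) = 4 + (5/9 + x**2) = 41/9 + x**2)
3780 + Z(m(w(-5, 3))) = 3780 + (41/9 + (4*(7 - 1*(-5))/(-6 - 5))**2) = 3780 + (41/9 + (4*(7 + 5)/(-11))**2) = 3780 + (41/9 + (4*(-1/11)*12)**2) = 3780 + (41/9 + (-48/11)**2) = 3780 + (41/9 + 2304/121) = 3780 + 25697/1089 = 4142117/1089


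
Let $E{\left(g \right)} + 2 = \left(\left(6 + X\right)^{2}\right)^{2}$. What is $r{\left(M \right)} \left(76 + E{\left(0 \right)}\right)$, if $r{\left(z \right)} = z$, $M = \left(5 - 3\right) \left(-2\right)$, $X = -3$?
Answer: $-620$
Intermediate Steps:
$E{\left(g \right)} = 79$ ($E{\left(g \right)} = -2 + \left(\left(6 - 3\right)^{2}\right)^{2} = -2 + \left(3^{2}\right)^{2} = -2 + 9^{2} = -2 + 81 = 79$)
$M = -4$ ($M = 2 \left(-2\right) = -4$)
$r{\left(M \right)} \left(76 + E{\left(0 \right)}\right) = - 4 \left(76 + 79\right) = \left(-4\right) 155 = -620$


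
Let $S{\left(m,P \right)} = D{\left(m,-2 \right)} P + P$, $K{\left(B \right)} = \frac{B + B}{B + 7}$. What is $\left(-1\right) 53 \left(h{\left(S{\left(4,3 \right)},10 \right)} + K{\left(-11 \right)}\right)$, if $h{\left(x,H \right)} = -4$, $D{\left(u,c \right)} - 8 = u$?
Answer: $- \frac{159}{2} \approx -79.5$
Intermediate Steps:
$K{\left(B \right)} = \frac{2 B}{7 + B}$
$D{\left(u,c \right)} = 8 + u$
$S{\left(m,P \right)} = P + P \left(8 + m\right)$ ($S{\left(m,P \right)} = \left(8 + m\right) P + P = P \left(8 + m\right) + P = P + P \left(8 + m\right)$)
$\left(-1\right) 53 \left(h{\left(S{\left(4,3 \right)},10 \right)} + K{\left(-11 \right)}\right) = \left(-1\right) 53 \left(-4 + 2 \left(-11\right) \frac{1}{7 - 11}\right) = - 53 \left(-4 + 2 \left(-11\right) \frac{1}{-4}\right) = - 53 \left(-4 + 2 \left(-11\right) \left(- \frac{1}{4}\right)\right) = - 53 \left(-4 + \frac{11}{2}\right) = \left(-53\right) \frac{3}{2} = - \frac{159}{2}$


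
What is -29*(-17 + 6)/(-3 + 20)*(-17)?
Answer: -319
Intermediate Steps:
-29*(-17 + 6)/(-3 + 20)*(-17) = -(-319)/17*(-17) = -29*(-11/17)*(-17) = (319/17)*(-17) = -319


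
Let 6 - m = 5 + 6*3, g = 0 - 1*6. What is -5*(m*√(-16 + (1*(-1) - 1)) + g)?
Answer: 30 + 255*I*√2 ≈ 30.0 + 360.62*I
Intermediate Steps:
g = -6 (g = 0 - 6 = -6)
m = -17 (m = 6 - (5 + 6*3) = 6 - (5 + 18) = 6 - 1*23 = 6 - 23 = -17)
-5*(m*√(-16 + (1*(-1) - 1)) + g) = -5*(-17*√(-16 + (1*(-1) - 1)) - 6) = -5*(-17*√(-16 + (-1 - 1)) - 6) = -5*(-17*√(-16 - 2) - 6) = -5*(-51*I*√2 - 6) = -5*(-6 - 51*I*√2) = 30 + 255*I*√2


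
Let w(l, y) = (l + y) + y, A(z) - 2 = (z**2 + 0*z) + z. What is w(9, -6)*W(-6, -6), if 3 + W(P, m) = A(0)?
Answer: 3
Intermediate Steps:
A(z) = 2 + z + z**2 (A(z) = 2 + ((z**2 + 0*z) + z) = 2 + ((z**2 + 0) + z) = 2 + (z**2 + z) = 2 + (z + z**2) = 2 + z + z**2)
W(P, m) = -1 (W(P, m) = -3 + (2 + 0 + 0**2) = -3 + (2 + 0 + 0) = -3 + 2 = -1)
w(l, y) = l + 2*y
w(9, -6)*W(-6, -6) = (9 + 2*(-6))*(-1) = (9 - 12)*(-1) = -3*(-1) = 3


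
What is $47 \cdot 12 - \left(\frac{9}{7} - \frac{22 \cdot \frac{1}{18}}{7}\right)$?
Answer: $\frac{5066}{9} \approx 562.89$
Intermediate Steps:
$47 \cdot 12 - \left(\frac{9}{7} - \frac{22 \cdot \frac{1}{18}}{7}\right) = 564 - \left(\frac{9}{7} - 22 \cdot \frac{1}{18} \cdot \frac{1}{7}\right) = 564 + \left(\frac{11}{9} \cdot \frac{1}{7} - \frac{9}{7}\right) = 564 + \left(\frac{11}{63} - \frac{9}{7}\right) = 564 - \frac{10}{9} = \frac{5066}{9}$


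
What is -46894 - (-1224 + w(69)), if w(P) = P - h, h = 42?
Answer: -45697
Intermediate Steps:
w(P) = -42 + P (w(P) = P - 1*42 = P - 42 = -42 + P)
-46894 - (-1224 + w(69)) = -46894 - (-1224 + (-42 + 69)) = -46894 - (-1224 + 27) = -46894 - 1*(-1197) = -46894 + 1197 = -45697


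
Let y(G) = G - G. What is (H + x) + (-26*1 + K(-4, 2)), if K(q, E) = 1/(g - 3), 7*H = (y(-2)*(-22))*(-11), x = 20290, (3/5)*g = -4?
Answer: 587653/29 ≈ 20264.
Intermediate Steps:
g = -20/3 (g = (5/3)*(-4) = -20/3 ≈ -6.6667)
y(G) = 0
H = 0 (H = ((0*(-22))*(-11))/7 = (0*(-11))/7 = (⅐)*0 = 0)
K(q, E) = -3/29 (K(q, E) = 1/(-20/3 - 3) = 1/(-29/3) = -3/29)
(H + x) + (-26*1 + K(-4, 2)) = (0 + 20290) + (-26*1 - 3/29) = 20290 + (-26 - 3/29) = 20290 - 757/29 = 587653/29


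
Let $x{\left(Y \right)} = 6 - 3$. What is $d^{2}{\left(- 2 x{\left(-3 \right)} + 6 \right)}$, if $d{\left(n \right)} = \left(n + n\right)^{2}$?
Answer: $0$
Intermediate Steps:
$x{\left(Y \right)} = 3$
$d{\left(n \right)} = 4 n^{2}$ ($d{\left(n \right)} = \left(2 n\right)^{2} = 4 n^{2}$)
$d^{2}{\left(- 2 x{\left(-3 \right)} + 6 \right)} = \left(4 \left(\left(-2\right) 3 + 6\right)^{2}\right)^{2} = \left(4 \left(-6 + 6\right)^{2}\right)^{2} = \left(4 \cdot 0^{2}\right)^{2} = \left(4 \cdot 0\right)^{2} = 0^{2} = 0$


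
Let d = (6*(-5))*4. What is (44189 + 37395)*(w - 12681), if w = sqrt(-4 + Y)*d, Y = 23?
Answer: -1034566704 - 9790080*sqrt(19) ≈ -1.0772e+9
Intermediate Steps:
d = -120 (d = -30*4 = -120)
w = -120*sqrt(19) (w = sqrt(-4 + 23)*(-120) = sqrt(19)*(-120) = -120*sqrt(19) ≈ -523.07)
(44189 + 37395)*(w - 12681) = (44189 + 37395)*(-120*sqrt(19) - 12681) = 81584*(-12681 - 120*sqrt(19)) = -1034566704 - 9790080*sqrt(19)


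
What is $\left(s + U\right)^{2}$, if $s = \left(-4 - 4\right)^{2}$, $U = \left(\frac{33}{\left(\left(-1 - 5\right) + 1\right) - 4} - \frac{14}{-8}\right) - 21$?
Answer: $\frac{243049}{144} \approx 1687.8$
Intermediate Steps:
$U = - \frac{275}{12}$ ($U = \left(\frac{33}{\left(-6 + 1\right) - 4} - - \frac{7}{4}\right) - 21 = \left(\frac{33}{-5 - 4} + \frac{7}{4}\right) - 21 = \left(\frac{33}{-9} + \frac{7}{4}\right) - 21 = \left(33 \left(- \frac{1}{9}\right) + \frac{7}{4}\right) - 21 = \left(- \frac{11}{3} + \frac{7}{4}\right) - 21 = - \frac{23}{12} - 21 = - \frac{275}{12} \approx -22.917$)
$s = 64$ ($s = \left(-8\right)^{2} = 64$)
$\left(s + U\right)^{2} = \left(64 - \frac{275}{12}\right)^{2} = \left(\frac{493}{12}\right)^{2} = \frac{243049}{144}$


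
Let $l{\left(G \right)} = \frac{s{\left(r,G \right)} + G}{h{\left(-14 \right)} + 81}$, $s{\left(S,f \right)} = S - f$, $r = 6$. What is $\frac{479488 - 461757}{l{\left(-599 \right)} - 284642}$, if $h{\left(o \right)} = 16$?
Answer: $- \frac{245701}{3944324} \approx -0.062292$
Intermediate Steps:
$l{\left(G \right)} = \frac{6}{97}$ ($l{\left(G \right)} = \frac{\left(6 - G\right) + G}{16 + 81} = \frac{6}{97}$)
$\frac{479488 - 461757}{l{\left(-599 \right)} - 284642} = \frac{479488 - 461757}{\frac{6}{97} - 284642} = \frac{17731}{- \frac{27610268}{97}} = 17731 \left(- \frac{97}{27610268}\right) = - \frac{245701}{3944324}$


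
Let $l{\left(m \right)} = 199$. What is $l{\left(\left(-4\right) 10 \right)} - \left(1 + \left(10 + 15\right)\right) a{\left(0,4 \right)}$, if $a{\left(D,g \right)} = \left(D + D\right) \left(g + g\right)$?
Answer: $199$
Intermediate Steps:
$a{\left(D,g \right)} = 4 D g$ ($a{\left(D,g \right)} = 2 D 2 g = 4 D g$)
$l{\left(\left(-4\right) 10 \right)} - \left(1 + \left(10 + 15\right)\right) a{\left(0,4 \right)} = 199 - \left(1 + \left(10 + 15\right)\right) 4 \cdot 0 \cdot 4 = 199 - \left(1 + 25\right) 0 = 199 - 26 \cdot 0 = 199 - 0 = 199 + 0 = 199$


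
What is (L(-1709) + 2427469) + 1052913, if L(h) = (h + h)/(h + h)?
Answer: 3480383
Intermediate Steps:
L(h) = 1 (L(h) = (2*h)/((2*h)) = (2*h)*(1/(2*h)) = 1)
(L(-1709) + 2427469) + 1052913 = (1 + 2427469) + 1052913 = 2427470 + 1052913 = 3480383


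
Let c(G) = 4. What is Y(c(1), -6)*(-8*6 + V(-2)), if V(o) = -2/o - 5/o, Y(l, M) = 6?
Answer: -267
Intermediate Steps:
V(o) = -7/o
Y(c(1), -6)*(-8*6 + V(-2)) = 6*(-8*6 - 7/(-2)) = 6*(-48 - 7*(-½)) = 6*(-48 + 7/2) = 6*(-89/2) = -267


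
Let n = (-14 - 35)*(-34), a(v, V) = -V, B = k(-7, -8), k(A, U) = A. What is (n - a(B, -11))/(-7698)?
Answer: -1655/7698 ≈ -0.21499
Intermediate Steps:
B = -7
n = 1666 (n = -49*(-34) = 1666)
(n - a(B, -11))/(-7698) = (1666 - (-1)*(-11))/(-7698) = (1666 - 1*11)*(-1/7698) = (1666 - 11)*(-1/7698) = 1655*(-1/7698) = -1655/7698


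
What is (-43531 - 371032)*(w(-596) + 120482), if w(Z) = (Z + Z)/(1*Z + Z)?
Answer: -49947793929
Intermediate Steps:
w(Z) = 1 (w(Z) = (2*Z)/(Z + Z) = (2*Z)/((2*Z)) = (2*Z)*(1/(2*Z)) = 1)
(-43531 - 371032)*(w(-596) + 120482) = (-43531 - 371032)*(1 + 120482) = -414563*120483 = -49947793929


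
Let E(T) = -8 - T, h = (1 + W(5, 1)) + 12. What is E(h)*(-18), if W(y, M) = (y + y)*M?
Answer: 558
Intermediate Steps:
W(y, M) = 2*M*y (W(y, M) = (2*y)*M = 2*M*y)
h = 23 (h = (1 + 2*1*5) + 12 = (1 + 10) + 12 = 11 + 12 = 23)
E(h)*(-18) = (-8 - 1*23)*(-18) = (-8 - 23)*(-18) = -31*(-18) = 558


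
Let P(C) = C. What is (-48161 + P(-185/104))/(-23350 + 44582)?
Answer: -5008929/2208128 ≈ -2.2684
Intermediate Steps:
(-48161 + P(-185/104))/(-23350 + 44582) = (-48161 - 185/104)/(-23350 + 44582) = (-48161 - 185*1/104)/21232 = (-48161 - 185/104)*(1/21232) = -5008929/104*1/21232 = -5008929/2208128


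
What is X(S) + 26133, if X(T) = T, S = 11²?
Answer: 26254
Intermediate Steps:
S = 121
X(S) + 26133 = 121 + 26133 = 26254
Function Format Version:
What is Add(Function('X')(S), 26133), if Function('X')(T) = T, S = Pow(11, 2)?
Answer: 26254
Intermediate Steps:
S = 121
Add(Function('X')(S), 26133) = Add(121, 26133) = 26254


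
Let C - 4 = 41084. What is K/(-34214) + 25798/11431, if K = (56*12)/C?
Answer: 377775306399/167390900152 ≈ 2.2568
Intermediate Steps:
C = 41088 (C = 4 + 41084 = 41088)
K = 7/428 (K = (56*12)/41088 = 672*(1/41088) = 7/428 ≈ 0.016355)
K/(-34214) + 25798/11431 = (7/428)/(-34214) + 25798/11431 = (7/428)*(-1/34214) + 25798*(1/11431) = -7/14643592 + 25798/11431 = 377775306399/167390900152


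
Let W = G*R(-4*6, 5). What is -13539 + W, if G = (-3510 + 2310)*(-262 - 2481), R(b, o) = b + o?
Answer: -62553939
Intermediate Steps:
G = 3291600 (G = -1200*(-2743) = 3291600)
W = -62540400 (W = 3291600*(-4*6 + 5) = 3291600*(-24 + 5) = 3291600*(-19) = -62540400)
-13539 + W = -13539 - 62540400 = -62553939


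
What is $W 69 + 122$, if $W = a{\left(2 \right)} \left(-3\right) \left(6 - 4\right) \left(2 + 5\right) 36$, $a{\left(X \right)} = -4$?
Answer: $417434$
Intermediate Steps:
$W = 6048$ ($W = \left(-4\right) \left(-3\right) \left(6 - 4\right) \left(2 + 5\right) 36 = 12 \cdot 2 \cdot 7 \cdot 36 = 12 \cdot 14 \cdot 36 = 168 \cdot 36 = 6048$)
$W 69 + 122 = 6048 \cdot 69 + 122 = 417312 + 122 = 417434$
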